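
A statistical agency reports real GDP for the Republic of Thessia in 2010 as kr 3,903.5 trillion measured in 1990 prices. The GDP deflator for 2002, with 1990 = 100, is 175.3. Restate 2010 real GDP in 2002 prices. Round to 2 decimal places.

Real GDP in 2002 prices = Real GDP in 1990 prices × (P_2002/P_1990) = 3903.5 × 1.753 = 6842.84.

kr 6,842.84 trillion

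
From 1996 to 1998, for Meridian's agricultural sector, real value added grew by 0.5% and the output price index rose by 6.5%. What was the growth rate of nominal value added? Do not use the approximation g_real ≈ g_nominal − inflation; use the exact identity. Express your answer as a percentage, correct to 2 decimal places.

(1 + g_nom) = (1 + g_real)(1 + π) = 1.0050 × 1.0650 = 1.07033.

7.03%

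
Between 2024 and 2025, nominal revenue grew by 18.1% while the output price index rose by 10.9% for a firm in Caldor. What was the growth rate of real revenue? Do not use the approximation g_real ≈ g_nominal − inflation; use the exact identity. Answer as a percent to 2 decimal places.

6.49%

(1 + g_nom) = (1 + g_real)(1 + π), so g_real = 1.1810 / 1.1090 − 1 = 0.06492.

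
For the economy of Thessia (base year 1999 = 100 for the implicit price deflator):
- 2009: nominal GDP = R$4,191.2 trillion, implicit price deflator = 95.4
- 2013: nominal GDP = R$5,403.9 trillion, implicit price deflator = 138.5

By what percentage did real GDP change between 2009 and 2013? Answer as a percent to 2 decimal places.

Real GDP 2009 = 4191.2 / 0.954 = 4393.29.
Real GDP 2013 = 5403.9 / 1.385 = 3901.73.
Real growth = 3901.73 / 4393.29 − 1 = -0.1119.

-11.19%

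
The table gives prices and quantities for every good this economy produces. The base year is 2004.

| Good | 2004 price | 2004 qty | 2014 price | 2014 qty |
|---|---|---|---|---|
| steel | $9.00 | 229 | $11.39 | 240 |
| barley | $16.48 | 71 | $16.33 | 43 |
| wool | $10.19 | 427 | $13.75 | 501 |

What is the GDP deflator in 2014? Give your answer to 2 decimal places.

Nominal GDP 2014 = 11.39·240 + 16.33·43 + 13.75·501 = 10324.54.
Real GDP 2014 (at 2004 prices) = 9.00·240 + 16.48·43 + 10.19·501 = 7973.83.
Deflator = Nominal/Real × 100 = 10324.54/7973.83 × 100 = 129.480.

129.48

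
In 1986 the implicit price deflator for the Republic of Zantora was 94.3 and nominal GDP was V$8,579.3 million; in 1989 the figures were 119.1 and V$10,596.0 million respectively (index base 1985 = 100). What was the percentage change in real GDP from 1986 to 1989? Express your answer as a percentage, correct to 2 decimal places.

Real GDP 1986 = 8579.3 / 0.943 = 9097.88.
Real GDP 1989 = 10596.0 / 1.191 = 8896.73.
Real growth = 8896.73 / 9097.88 − 1 = -0.0221.

-2.21%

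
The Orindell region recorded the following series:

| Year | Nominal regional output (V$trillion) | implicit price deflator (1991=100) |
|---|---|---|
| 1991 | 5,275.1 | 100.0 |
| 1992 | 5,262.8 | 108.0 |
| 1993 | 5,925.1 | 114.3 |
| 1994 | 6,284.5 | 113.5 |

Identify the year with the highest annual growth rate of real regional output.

1992: real = 5262.8/1.080 = 4872.96; growth vs 1991 (5275.10) = -7.62%.
1993: real = 5925.1/1.143 = 5183.81; growth vs 1992 (4872.96) = 6.38%.
1994: real = 6284.5/1.135 = 5537.00; growth vs 1993 (5183.81) = 6.81%.

1994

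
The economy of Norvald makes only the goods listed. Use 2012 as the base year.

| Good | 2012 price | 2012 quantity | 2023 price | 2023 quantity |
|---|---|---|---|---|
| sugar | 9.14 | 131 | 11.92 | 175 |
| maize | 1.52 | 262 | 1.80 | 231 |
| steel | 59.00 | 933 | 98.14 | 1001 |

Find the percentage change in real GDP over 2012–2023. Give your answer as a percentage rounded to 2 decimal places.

Real GDP 2012 = Nominal GDP 2012 = 9.14·131 + 1.52·262 + 59.00·933 = 56642.58.
Real GDP 2023 (at 2012 prices) = 9.14·175 + 1.52·231 + 59.00·1001 = 61009.62.
Real growth = 61009.62/56642.58 − 1 = 0.0771.

7.71%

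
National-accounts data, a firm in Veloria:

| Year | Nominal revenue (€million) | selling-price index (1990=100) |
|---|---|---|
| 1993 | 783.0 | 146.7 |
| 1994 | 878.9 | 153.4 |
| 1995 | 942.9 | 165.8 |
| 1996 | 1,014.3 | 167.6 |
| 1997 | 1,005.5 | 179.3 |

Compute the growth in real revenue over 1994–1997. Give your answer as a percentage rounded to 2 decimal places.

Real revenue 1994 = 878.9/1.534 = 572.95.
Real revenue 1997 = 1005.5/1.793 = 560.79.
Change = 560.79/572.95 − 1 = -0.0212.

-2.12%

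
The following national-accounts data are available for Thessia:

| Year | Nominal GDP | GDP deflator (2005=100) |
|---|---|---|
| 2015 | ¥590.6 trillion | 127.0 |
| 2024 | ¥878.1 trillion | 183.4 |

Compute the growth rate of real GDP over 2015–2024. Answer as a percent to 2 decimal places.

2.96%

Deflate each year: 2015 → 590.6/1.270 = 465.04; 2024 → 878.1/1.834 = 478.79.
So real GDP changed by 478.79/465.04 − 1 = 0.0296, i.e. 2.96%.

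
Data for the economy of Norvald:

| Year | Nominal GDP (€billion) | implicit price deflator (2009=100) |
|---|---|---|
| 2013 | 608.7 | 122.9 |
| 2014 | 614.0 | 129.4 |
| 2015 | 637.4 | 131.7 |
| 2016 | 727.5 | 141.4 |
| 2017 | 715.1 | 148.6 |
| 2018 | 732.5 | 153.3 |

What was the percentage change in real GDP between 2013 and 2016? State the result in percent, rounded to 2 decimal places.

3.88%

Real GDP 2013 = 608.7/1.229 = 495.28.
Real GDP 2016 = 727.5/1.414 = 514.50.
Change = 514.50/495.28 − 1 = 0.0388.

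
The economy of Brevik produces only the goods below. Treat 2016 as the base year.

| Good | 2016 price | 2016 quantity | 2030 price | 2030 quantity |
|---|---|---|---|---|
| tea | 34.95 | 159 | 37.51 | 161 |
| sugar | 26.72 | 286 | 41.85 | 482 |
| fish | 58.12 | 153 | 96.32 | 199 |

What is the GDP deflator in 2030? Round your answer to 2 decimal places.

150.90

Nominal GDP 2030 = 37.51·161 + 41.85·482 + 96.32·199 = 45378.49.
Real GDP 2030 (at 2016 prices) = 34.95·161 + 26.72·482 + 58.12·199 = 30071.87.
Deflator = Nominal/Real × 100 = 45378.49/30071.87 × 100 = 150.900.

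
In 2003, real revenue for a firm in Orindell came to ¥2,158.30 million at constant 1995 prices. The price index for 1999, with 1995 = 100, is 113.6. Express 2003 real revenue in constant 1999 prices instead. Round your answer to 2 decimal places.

Real revenue in 1999 prices = Real revenue in 1995 prices × (P_1999/P_1995) = 2158.30 × 1.136 = 2451.83.

¥2,451.83 million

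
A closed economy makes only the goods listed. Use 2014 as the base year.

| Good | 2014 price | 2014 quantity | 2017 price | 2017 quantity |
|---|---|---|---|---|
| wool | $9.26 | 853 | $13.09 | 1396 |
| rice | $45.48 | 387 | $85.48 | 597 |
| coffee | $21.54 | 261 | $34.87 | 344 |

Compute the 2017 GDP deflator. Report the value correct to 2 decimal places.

171.20

Nominal GDP 2017 = 13.09·1396 + 85.48·597 + 34.87·344 = 81300.48.
Real GDP 2017 (at 2014 prices) = 9.26·1396 + 45.48·597 + 21.54·344 = 47488.28.
Deflator = Nominal/Real × 100 = 81300.48/47488.28 × 100 = 171.201.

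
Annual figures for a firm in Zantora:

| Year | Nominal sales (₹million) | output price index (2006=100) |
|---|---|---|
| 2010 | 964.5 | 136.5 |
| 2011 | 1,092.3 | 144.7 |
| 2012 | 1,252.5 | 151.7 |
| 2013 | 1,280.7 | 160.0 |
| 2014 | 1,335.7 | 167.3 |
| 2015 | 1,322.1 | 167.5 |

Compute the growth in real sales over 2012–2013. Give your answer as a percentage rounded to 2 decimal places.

Real sales 2012 = 1252.5/1.517 = 825.64.
Real sales 2013 = 1280.7/1.600 = 800.44.
Change = 800.44/825.64 − 1 = -0.0305.

-3.05%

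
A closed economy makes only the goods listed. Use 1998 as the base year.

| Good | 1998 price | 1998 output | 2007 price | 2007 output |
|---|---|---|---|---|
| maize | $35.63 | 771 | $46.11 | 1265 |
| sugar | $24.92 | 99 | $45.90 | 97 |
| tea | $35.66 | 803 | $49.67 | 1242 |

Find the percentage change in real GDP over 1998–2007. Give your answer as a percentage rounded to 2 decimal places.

Real GDP 1998 = Nominal GDP 1998 = 35.63·771 + 24.92·99 + 35.66·803 = 58572.79.
Real GDP 2007 (at 1998 prices) = 35.63·1265 + 24.92·97 + 35.66·1242 = 91778.91.
Real growth = 91778.91/58572.79 − 1 = 0.5669.

56.69%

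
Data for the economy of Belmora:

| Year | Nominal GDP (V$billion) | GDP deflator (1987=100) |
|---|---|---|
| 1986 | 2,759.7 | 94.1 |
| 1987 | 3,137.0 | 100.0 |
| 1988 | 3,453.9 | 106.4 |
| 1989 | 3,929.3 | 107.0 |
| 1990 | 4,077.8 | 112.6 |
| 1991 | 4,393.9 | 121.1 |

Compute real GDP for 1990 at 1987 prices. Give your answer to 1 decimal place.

V$3,621.5 billion

Real GDP 1990 = 4077.8 / 1.126 = 3621.49.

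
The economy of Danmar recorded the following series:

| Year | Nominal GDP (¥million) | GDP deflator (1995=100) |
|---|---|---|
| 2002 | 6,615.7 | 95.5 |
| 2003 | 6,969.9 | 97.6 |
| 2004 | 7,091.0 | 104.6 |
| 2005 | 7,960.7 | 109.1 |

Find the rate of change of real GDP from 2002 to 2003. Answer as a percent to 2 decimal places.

Real GDP 2002 = 6615.7/0.955 = 6927.43.
Real GDP 2003 = 6969.9/0.976 = 7141.29.
Change = 7141.29/6927.43 − 1 = 0.0309.

3.09%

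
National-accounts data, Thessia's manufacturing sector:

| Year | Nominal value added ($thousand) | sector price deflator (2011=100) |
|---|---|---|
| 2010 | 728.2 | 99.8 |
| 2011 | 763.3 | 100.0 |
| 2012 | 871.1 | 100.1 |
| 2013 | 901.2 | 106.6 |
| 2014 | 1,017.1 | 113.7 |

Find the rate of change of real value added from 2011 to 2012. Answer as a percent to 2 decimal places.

Real value added 2011 = 763.3/1.000 = 763.30.
Real value added 2012 = 871.1/1.001 = 870.23.
Change = 870.23/763.30 − 1 = 0.1401.

14.01%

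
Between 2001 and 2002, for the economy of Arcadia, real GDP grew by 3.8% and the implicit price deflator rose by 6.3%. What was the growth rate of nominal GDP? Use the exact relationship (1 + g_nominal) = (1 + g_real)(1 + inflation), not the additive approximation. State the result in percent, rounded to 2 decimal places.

10.34%

(1 + g_nom) = (1 + g_real)(1 + π) = 1.0380 × 1.0630 = 1.10339.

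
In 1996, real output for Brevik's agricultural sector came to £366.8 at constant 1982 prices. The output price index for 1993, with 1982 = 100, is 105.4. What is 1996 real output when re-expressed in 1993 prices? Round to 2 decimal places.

Real output in 1993 prices = Real output in 1982 prices × (P_1993/P_1982) = 366.8 × 1.054 = 386.61.

£386.61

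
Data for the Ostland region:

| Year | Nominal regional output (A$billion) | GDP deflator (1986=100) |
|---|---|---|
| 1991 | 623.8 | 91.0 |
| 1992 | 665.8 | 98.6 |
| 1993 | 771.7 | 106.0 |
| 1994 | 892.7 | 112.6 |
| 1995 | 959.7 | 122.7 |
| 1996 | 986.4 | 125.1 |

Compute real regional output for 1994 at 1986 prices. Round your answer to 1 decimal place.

Real regional output 1994 = 892.7 / 1.126 = 792.81.

A$792.8 billion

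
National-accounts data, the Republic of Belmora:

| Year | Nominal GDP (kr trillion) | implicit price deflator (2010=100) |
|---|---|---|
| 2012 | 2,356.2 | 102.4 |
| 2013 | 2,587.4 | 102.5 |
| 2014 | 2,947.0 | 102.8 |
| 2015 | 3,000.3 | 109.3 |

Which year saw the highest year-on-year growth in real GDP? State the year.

2014

2013: real = 2587.4/1.025 = 2524.29; growth vs 2012 (2300.98) = 9.70%.
2014: real = 2947.0/1.028 = 2866.73; growth vs 2013 (2524.29) = 13.57%.
2015: real = 3000.3/1.093 = 2745.01; growth vs 2014 (2866.73) = -4.25%.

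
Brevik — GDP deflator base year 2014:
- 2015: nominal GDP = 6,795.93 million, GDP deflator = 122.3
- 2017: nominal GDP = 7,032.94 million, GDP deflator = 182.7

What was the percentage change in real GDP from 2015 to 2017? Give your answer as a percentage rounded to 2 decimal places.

Real GDP 2015 = 6795.93 / 1.223 = 5556.77.
Real GDP 2017 = 7032.94 / 1.827 = 3849.45.
Real growth = 3849.45 / 5556.77 − 1 = -0.3073.

-30.73%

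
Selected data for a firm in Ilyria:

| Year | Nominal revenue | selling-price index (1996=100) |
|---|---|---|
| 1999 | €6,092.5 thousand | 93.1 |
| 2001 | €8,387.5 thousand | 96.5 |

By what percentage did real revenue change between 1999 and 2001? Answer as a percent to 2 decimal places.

32.82%

Deflate each year: 1999 → 6092.5/0.931 = 6544.04; 2001 → 8387.5/0.965 = 8691.71.
So real revenue changed by 8691.71/6544.04 − 1 = 0.3282, i.e. 32.82%.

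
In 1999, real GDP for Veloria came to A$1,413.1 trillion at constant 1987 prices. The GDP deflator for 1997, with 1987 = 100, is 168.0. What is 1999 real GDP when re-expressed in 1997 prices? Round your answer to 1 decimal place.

A$2,374.0 trillion

Real GDP in 1997 prices = Real GDP in 1987 prices × (P_1997/P_1987) = 1413.1 × 1.680 = 2374.01.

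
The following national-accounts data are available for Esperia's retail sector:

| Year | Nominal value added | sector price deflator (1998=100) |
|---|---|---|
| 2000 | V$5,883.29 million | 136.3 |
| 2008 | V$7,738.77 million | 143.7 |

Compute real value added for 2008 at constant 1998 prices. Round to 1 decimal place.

V$5,385.4 million

Real value added = Nominal / (sector price deflator/100) = 7738.77 / 1.437 = 5385.37.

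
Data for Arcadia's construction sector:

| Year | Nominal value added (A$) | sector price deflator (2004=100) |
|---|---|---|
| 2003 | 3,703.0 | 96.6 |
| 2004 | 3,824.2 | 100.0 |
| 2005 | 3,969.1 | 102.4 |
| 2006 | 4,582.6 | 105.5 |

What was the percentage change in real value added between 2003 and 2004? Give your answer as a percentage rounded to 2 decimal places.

Real value added 2003 = 3703.0/0.966 = 3833.33.
Real value added 2004 = 3824.2/1.000 = 3824.20.
Change = 3824.20/3833.33 − 1 = -0.0024.

-0.24%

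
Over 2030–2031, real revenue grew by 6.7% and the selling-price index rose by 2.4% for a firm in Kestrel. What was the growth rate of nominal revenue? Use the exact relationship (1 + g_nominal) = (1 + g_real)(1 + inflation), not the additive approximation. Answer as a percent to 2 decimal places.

9.26%

(1 + g_nom) = (1 + g_real)(1 + π) = 1.0670 × 1.0240 = 1.09261.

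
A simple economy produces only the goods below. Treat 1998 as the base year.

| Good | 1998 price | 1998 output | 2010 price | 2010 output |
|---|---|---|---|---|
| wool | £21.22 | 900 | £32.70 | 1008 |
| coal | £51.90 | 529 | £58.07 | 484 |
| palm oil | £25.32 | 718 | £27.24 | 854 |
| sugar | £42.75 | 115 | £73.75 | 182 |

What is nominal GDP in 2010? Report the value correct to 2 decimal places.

£97752.94

Nominal GDP 2010 = Σ (p_2010 × q_2010) = 32.70·1008 + 58.07·484 + 27.24·854 + 73.75·182 = 97752.94.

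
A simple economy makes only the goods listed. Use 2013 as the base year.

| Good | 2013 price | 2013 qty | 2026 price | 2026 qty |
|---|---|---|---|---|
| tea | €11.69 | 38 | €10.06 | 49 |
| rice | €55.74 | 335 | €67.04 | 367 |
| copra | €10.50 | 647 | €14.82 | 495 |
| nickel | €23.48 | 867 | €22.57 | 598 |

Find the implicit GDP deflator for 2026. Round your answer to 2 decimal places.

Nominal GDP 2026 = 10.06·49 + 67.04·367 + 14.82·495 + 22.57·598 = 45929.38.
Real GDP 2026 (at 2013 prices) = 11.69·49 + 55.74·367 + 10.50·495 + 23.48·598 = 40267.93.
Deflator = Nominal/Real × 100 = 45929.38/40267.93 × 100 = 114.059.

114.06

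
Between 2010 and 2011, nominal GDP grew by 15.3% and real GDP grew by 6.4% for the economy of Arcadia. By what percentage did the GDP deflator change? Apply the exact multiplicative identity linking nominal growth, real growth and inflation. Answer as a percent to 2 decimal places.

(1 + g_nom) = (1 + g_real)(1 + π), so π = 1.1530 / 1.0640 − 1 = 0.08365.

8.36%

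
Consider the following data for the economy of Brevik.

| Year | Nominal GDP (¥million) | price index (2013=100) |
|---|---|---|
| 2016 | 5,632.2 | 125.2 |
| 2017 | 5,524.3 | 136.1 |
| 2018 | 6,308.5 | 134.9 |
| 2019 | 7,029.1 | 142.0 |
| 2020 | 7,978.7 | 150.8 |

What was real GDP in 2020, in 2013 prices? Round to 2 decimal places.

Real GDP 2020 = 7978.7 / 1.508 = 5290.92.

¥5,290.92 million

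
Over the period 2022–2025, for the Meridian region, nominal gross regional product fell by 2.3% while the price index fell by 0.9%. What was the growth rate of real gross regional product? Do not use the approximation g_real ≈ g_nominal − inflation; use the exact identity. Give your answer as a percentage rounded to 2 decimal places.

-1.41%

(1 + g_nom) = (1 + g_real)(1 + π), so g_real = 0.9770 / 0.9910 − 1 = -0.01413.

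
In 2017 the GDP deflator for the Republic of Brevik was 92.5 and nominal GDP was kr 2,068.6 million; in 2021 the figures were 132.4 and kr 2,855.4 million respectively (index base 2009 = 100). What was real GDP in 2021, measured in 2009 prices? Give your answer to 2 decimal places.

Real GDP = Nominal / (GDP deflator/100) = 2855.4 / 1.324 = 2156.65.

kr 2,156.65 million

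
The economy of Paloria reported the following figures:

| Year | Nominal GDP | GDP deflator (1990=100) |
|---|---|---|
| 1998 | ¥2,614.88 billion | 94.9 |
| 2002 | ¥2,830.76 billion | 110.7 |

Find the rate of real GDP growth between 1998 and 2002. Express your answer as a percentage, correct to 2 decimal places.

-7.20%

Real GDP 1998 = 2614.88 / 0.949 = 2755.41.
Real GDP 2002 = 2830.76 / 1.107 = 2557.15.
Real growth = 2557.15 / 2755.41 − 1 = -0.0720.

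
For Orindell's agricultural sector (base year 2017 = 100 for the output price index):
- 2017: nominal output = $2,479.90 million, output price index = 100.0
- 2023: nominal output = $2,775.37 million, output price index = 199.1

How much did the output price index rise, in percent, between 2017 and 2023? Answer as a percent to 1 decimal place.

99.1%

Price-level change = 199.1 / 100.0 − 1 = 0.9910.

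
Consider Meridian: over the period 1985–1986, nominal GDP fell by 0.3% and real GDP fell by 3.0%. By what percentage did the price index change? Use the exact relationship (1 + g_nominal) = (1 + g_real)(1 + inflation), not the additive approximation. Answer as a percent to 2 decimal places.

2.78%

(1 + g_nom) = (1 + g_real)(1 + π), so π = 0.9970 / 0.9700 − 1 = 0.02784.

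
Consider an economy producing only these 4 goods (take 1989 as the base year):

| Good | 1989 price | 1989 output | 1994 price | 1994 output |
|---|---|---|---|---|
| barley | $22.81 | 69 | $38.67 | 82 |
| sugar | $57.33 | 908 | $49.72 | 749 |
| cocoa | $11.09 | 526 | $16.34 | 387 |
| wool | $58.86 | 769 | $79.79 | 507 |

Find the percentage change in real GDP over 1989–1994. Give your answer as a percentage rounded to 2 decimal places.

Real GDP 1989 = Nominal GDP 1989 = 22.81·69 + 57.33·908 + 11.09·526 + 58.86·769 = 104726.21.
Real GDP 1994 (at 1989 prices) = 22.81·82 + 57.33·749 + 11.09·387 + 58.86·507 = 78944.44.
Real growth = 78944.44/104726.21 − 1 = -0.2462.

-24.62%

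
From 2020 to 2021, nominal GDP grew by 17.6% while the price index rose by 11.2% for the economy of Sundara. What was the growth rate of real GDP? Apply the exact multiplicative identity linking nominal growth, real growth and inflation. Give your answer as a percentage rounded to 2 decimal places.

(1 + g_nom) = (1 + g_real)(1 + π), so g_real = 1.1760 / 1.1120 − 1 = 0.05755.

5.76%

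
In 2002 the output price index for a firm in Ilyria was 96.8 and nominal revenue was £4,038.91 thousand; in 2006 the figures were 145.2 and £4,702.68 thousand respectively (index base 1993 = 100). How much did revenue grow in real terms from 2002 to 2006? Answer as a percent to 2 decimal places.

Deflate each year: 2002 → 4038.91/0.968 = 4172.43; 2006 → 4702.68/1.452 = 3238.76.
So real revenue changed by 3238.76/4172.43 − 1 = -0.2238, i.e. -22.38%.

-22.38%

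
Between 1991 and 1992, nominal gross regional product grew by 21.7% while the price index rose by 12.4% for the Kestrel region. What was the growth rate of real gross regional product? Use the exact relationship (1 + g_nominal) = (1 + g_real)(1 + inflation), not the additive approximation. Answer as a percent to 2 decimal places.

8.27%

(1 + g_nom) = (1 + g_real)(1 + π), so g_real = 1.2170 / 1.1240 − 1 = 0.08274.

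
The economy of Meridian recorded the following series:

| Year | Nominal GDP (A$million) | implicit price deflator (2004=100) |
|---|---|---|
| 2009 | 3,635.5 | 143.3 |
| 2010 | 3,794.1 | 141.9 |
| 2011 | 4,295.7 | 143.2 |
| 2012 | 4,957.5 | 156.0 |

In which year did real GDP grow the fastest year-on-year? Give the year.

2011

2010: real = 3794.1/1.419 = 2673.78; growth vs 2009 (2536.99) = 5.39%.
2011: real = 4295.7/1.432 = 2999.79; growth vs 2010 (2673.78) = 12.19%.
2012: real = 4957.5/1.560 = 3177.88; growth vs 2011 (2999.79) = 5.94%.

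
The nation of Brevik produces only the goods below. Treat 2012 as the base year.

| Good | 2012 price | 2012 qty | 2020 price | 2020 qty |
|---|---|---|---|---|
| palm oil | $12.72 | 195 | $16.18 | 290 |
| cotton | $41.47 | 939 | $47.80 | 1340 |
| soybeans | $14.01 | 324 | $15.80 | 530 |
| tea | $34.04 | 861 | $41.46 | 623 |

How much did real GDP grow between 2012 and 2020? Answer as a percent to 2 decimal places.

Real GDP 2012 = Nominal GDP 2012 = 12.72·195 + 41.47·939 + 14.01·324 + 34.04·861 = 75268.41.
Real GDP 2020 (at 2012 prices) = 12.72·290 + 41.47·1340 + 14.01·530 + 34.04·623 = 87890.82.
Real growth = 87890.82/75268.41 − 1 = 0.1677.

16.77%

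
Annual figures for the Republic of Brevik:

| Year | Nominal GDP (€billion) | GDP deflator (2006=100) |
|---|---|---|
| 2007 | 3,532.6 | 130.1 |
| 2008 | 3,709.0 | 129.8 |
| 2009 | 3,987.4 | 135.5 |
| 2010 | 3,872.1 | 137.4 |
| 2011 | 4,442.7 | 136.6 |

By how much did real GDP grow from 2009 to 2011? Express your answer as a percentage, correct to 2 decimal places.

Real GDP 2009 = 3987.4/1.355 = 2942.73.
Real GDP 2011 = 4442.7/1.366 = 3252.34.
Change = 3252.34/2942.73 − 1 = 0.1052.

10.52%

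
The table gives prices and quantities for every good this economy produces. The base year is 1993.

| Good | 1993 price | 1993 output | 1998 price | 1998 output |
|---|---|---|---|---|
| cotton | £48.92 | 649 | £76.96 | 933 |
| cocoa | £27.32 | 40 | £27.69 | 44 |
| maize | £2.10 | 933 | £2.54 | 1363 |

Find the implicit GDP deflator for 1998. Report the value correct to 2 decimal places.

Nominal GDP 1998 = 76.96·933 + 27.69·44 + 2.54·1363 = 76484.06.
Real GDP 1998 (at 1993 prices) = 48.92·933 + 27.32·44 + 2.10·1363 = 49706.74.
Deflator = Nominal/Real × 100 = 76484.06/49706.74 × 100 = 153.871.

153.87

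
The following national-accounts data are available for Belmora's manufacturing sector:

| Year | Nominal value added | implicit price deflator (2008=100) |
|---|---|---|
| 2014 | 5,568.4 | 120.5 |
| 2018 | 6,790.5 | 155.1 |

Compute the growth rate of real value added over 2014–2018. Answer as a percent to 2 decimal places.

Deflate each year: 2014 → 5568.4/1.205 = 4621.08; 2018 → 6790.5/1.551 = 4378.14.
So real value added changed by 4378.14/4621.08 − 1 = -0.0526, i.e. -5.26%.

-5.26%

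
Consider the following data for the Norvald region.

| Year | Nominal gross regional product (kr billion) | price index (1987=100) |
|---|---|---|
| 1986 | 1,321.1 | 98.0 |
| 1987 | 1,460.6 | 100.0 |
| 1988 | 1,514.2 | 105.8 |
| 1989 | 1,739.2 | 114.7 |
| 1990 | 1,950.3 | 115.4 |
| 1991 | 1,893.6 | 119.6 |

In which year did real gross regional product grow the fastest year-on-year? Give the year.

1987: real = 1460.6/1.000 = 1460.60; growth vs 1986 (1348.06) = 8.35%.
1988: real = 1514.2/1.058 = 1431.19; growth vs 1987 (1460.60) = -2.01%.
1989: real = 1739.2/1.147 = 1516.30; growth vs 1988 (1431.19) = 5.95%.
1990: real = 1950.3/1.154 = 1690.03; growth vs 1989 (1516.30) = 11.46%.
1991: real = 1893.6/1.196 = 1583.28; growth vs 1990 (1690.03) = -6.32%.

1990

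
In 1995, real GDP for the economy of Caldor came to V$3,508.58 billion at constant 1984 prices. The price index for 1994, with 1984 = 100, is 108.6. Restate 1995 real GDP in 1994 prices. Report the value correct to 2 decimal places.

Real GDP in 1994 prices = Real GDP in 1984 prices × (P_1994/P_1984) = 3508.58 × 1.086 = 3810.32.

V$3,810.32 billion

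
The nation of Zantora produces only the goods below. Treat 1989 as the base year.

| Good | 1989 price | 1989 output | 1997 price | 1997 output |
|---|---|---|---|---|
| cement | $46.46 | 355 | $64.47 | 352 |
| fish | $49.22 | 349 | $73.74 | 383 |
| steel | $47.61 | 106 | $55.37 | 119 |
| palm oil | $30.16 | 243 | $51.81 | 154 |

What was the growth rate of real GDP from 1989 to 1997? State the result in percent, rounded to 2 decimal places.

-1.15%

Real GDP 1989 = Nominal GDP 1989 = 46.46·355 + 49.22·349 + 47.61·106 + 30.16·243 = 46046.62.
Real GDP 1997 (at 1989 prices) = 46.46·352 + 49.22·383 + 47.61·119 + 30.16·154 = 45515.41.
Real growth = 45515.41/46046.62 − 1 = -0.0115.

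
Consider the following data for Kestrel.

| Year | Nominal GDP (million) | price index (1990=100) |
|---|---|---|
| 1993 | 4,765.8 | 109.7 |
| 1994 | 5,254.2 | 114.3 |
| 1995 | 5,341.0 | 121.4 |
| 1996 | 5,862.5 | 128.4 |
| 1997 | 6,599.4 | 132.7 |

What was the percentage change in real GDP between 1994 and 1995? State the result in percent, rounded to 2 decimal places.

-4.29%

Real GDP 1994 = 5254.2/1.143 = 4596.85.
Real GDP 1995 = 5341.0/1.214 = 4399.51.
Change = 4399.51/4596.85 − 1 = -0.0429.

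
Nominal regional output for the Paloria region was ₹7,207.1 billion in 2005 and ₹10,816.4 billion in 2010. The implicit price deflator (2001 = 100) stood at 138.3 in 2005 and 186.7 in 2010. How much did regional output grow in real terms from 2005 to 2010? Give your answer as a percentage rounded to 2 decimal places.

11.17%

Deflate each year: 2005 → 7207.1/1.383 = 5211.21; 2010 → 10816.4/1.867 = 5793.47.
So real regional output changed by 5793.47/5211.21 − 1 = 0.1117, i.e. 11.17%.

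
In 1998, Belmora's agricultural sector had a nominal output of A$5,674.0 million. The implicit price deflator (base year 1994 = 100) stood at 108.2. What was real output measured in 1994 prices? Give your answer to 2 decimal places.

A$5,243.99 million

Real output = Nominal / (implicit price deflator/100) = 5674.0 / 1.082 = 5243.99.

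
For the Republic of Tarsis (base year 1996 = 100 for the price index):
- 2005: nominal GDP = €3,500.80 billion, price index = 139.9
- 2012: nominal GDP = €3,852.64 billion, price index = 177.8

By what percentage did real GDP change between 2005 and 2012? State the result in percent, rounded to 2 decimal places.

Real GDP 2005 = 3500.80 / 1.399 = 2502.36.
Real GDP 2012 = 3852.64 / 1.778 = 2166.84.
Real growth = 2166.84 / 2502.36 − 1 = -0.1341.

-13.41%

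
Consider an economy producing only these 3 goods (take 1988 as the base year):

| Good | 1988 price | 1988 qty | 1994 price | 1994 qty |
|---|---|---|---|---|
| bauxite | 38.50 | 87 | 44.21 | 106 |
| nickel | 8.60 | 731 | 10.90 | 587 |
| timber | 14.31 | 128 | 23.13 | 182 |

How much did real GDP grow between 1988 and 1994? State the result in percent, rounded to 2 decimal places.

2.32%

Real GDP 1988 = Nominal GDP 1988 = 38.50·87 + 8.60·731 + 14.31·128 = 11467.78.
Real GDP 1994 (at 1988 prices) = 38.50·106 + 8.60·587 + 14.31·182 = 11733.62.
Real growth = 11733.62/11467.78 − 1 = 0.0232.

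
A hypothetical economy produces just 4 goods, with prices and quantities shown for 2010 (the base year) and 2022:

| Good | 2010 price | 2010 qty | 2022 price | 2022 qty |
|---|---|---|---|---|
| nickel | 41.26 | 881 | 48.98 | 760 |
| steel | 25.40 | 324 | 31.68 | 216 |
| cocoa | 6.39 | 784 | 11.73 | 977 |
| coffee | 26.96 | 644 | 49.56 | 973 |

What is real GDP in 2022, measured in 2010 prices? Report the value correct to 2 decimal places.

Real GDP 2022 = Σ (p_2010 × q_2022) = 41.26·760 + 25.40·216 + 6.39·977 + 26.96·973 = 69319.11.

69319.11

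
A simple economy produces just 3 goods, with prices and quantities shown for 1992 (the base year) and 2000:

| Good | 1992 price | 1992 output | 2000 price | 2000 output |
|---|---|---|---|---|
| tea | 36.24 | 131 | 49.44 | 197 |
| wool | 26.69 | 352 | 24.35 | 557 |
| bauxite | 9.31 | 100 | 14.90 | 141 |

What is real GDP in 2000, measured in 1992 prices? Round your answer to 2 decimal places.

Real GDP 2000 = Σ (p_1992 × q_2000) = 36.24·197 + 26.69·557 + 9.31·141 = 23318.32.

23318.32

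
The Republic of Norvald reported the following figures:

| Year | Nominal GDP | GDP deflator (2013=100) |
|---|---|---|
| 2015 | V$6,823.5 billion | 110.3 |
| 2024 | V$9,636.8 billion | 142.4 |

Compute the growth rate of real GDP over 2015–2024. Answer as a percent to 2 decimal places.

Deflate each year: 2015 → 6823.5/1.103 = 6186.31; 2024 → 9636.8/1.424 = 6767.42.
So real GDP changed by 6767.42/6186.31 − 1 = 0.0939, i.e. 9.39%.

9.39%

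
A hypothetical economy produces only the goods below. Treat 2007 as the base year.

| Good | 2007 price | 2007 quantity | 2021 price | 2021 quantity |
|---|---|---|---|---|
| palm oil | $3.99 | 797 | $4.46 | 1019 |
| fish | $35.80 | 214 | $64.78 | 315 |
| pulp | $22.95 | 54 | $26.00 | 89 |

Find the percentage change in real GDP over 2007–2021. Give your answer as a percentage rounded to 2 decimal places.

43.91%

Real GDP 2007 = Nominal GDP 2007 = 3.99·797 + 35.80·214 + 22.95·54 = 12080.53.
Real GDP 2021 (at 2007 prices) = 3.99·1019 + 35.80·315 + 22.95·89 = 17385.36.
Real growth = 17385.36/12080.53 − 1 = 0.4391.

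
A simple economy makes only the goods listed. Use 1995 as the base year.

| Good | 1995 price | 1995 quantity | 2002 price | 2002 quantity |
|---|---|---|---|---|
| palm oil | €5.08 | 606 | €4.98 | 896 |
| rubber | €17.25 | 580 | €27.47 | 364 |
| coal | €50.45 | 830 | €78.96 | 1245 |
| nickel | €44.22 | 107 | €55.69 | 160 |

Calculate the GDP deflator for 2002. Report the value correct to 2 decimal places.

Nominal GDP 2002 = 4.98·896 + 27.47·364 + 78.96·1245 + 55.69·160 = 121676.76.
Real GDP 2002 (at 1995 prices) = 5.08·896 + 17.25·364 + 50.45·1245 + 44.22·160 = 80716.13.
Deflator = Nominal/Real × 100 = 121676.76/80716.13 × 100 = 150.747.

150.75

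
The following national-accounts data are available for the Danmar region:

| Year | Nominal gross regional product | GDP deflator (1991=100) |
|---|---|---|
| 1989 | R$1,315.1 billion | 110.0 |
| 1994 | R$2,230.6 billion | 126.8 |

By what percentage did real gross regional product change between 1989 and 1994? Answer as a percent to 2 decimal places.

Real gross regional product 1989 = 1315.1 / 1.100 = 1195.55.
Real gross regional product 1994 = 2230.6 / 1.268 = 1759.15.
Real growth = 1759.15 / 1195.55 − 1 = 0.4714.

47.14%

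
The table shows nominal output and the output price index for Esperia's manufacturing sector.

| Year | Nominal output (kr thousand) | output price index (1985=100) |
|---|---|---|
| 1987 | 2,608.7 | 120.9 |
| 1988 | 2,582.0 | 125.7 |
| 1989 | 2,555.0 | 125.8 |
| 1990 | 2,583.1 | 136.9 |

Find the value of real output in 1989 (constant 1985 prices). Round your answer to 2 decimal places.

Real output 1989 = 2555.0 / 1.258 = 2031.00.

kr 2,031.00 thousand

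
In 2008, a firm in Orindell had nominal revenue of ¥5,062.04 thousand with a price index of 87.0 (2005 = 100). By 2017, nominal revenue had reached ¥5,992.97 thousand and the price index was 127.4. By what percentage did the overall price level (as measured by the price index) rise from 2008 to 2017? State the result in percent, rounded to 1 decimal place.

46.4%

Price-level change = 127.4 / 87.0 − 1 = 0.4644.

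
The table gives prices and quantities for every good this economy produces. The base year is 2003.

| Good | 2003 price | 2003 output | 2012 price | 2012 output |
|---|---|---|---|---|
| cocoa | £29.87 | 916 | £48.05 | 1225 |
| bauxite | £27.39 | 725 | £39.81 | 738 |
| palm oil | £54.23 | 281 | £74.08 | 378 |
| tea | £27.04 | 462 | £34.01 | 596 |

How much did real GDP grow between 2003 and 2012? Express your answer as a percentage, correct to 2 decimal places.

Real GDP 2003 = Nominal GDP 2003 = 29.87·916 + 27.39·725 + 54.23·281 + 27.04·462 = 74949.78.
Real GDP 2012 (at 2003 prices) = 29.87·1225 + 27.39·738 + 54.23·378 + 27.04·596 = 93419.35.
Real growth = 93419.35/74949.78 − 1 = 0.2464.

24.64%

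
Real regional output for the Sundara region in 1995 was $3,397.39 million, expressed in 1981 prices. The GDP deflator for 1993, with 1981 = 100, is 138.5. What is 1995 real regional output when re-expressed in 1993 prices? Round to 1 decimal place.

$4,705.4 million

Real regional output in 1993 prices = Real regional output in 1981 prices × (P_1993/P_1981) = 3397.39 × 1.385 = 4705.39.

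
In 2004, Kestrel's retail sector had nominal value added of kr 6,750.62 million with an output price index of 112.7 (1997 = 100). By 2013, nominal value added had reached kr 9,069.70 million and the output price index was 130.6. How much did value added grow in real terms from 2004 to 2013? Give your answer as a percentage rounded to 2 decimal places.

Deflate each year: 2004 → 6750.62/1.127 = 5989.90; 2013 → 9069.70/1.306 = 6944.64.
So real value added changed by 6944.64/5989.90 − 1 = 0.1594, i.e. 15.94%.

15.94%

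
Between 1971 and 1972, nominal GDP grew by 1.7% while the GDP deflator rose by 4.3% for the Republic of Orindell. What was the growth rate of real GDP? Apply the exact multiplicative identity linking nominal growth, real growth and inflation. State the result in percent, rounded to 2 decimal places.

-2.49%

(1 + g_nom) = (1 + g_real)(1 + π), so g_real = 1.0170 / 1.0430 − 1 = -0.02493.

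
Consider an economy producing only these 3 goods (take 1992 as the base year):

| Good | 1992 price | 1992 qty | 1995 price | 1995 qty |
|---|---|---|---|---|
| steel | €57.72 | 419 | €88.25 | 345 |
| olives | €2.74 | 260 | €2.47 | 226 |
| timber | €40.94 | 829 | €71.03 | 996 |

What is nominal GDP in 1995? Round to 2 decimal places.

Nominal GDP 1995 = Σ (p_1995 × q_1995) = 88.25·345 + 2.47·226 + 71.03·996 = 101750.35.

€101750.35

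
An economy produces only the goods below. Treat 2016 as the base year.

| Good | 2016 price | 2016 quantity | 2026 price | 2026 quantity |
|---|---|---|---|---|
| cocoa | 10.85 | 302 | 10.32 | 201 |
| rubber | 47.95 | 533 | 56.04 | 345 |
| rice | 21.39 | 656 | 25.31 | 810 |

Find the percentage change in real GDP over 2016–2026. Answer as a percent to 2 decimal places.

-15.90%

Real GDP 2016 = Nominal GDP 2016 = 10.85·302 + 47.95·533 + 21.39·656 = 42865.89.
Real GDP 2026 (at 2016 prices) = 10.85·201 + 47.95·345 + 21.39·810 = 36049.50.
Real growth = 36049.50/42865.89 − 1 = -0.1590.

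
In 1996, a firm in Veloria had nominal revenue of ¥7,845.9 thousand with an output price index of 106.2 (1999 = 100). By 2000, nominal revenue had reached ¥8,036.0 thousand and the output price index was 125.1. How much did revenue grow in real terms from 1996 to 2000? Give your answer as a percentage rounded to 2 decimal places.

Deflate each year: 1996 → 7845.9/1.062 = 7387.85; 2000 → 8036.0/1.251 = 6423.66.
So real revenue changed by 6423.66/7387.85 − 1 = -0.1305, i.e. -13.05%.

-13.05%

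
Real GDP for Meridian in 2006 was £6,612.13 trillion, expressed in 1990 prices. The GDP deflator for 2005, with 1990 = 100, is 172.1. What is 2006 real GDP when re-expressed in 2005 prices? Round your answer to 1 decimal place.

£11,379.5 trillion

Real GDP in 2005 prices = Real GDP in 1990 prices × (P_2005/P_1990) = 6612.13 × 1.721 = 11379.48.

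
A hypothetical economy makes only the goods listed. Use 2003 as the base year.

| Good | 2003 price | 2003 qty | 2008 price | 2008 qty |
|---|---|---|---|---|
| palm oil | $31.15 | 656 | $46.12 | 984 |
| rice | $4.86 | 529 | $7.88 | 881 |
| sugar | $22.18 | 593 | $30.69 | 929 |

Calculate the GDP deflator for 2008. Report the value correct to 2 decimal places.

Nominal GDP 2008 = 46.12·984 + 7.88·881 + 30.69·929 = 80835.37.
Real GDP 2008 (at 2003 prices) = 31.15·984 + 4.86·881 + 22.18·929 = 55538.48.
Deflator = Nominal/Real × 100 = 80835.37/55538.48 × 100 = 145.548.

145.55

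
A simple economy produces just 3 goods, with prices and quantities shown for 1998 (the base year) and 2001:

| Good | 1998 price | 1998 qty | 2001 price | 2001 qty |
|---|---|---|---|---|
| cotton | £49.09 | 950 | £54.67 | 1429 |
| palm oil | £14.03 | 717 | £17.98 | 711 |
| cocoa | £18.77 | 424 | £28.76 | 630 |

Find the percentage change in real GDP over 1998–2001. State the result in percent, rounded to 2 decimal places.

Real GDP 1998 = Nominal GDP 1998 = 49.09·950 + 14.03·717 + 18.77·424 = 64653.49.
Real GDP 2001 (at 1998 prices) = 49.09·1429 + 14.03·711 + 18.77·630 = 91950.04.
Real growth = 91950.04/64653.49 − 1 = 0.4222.

42.22%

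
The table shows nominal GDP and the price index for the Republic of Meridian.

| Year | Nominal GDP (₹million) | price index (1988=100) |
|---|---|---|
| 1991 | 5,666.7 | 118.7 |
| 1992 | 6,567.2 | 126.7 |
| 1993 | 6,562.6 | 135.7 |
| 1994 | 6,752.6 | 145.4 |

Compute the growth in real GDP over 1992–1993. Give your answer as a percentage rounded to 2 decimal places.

-6.70%

Real GDP 1992 = 6567.2/1.267 = 5183.27.
Real GDP 1993 = 6562.6/1.357 = 4836.11.
Change = 4836.11/5183.27 − 1 = -0.0670.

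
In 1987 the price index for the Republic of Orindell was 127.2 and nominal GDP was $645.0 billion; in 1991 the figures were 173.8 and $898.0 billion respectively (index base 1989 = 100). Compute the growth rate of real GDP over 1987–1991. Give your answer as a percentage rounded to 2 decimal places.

Deflate each year: 1987 → 645.0/1.272 = 507.08; 1991 → 898.0/1.738 = 516.69.
So real GDP changed by 516.69/507.08 − 1 = 0.0190, i.e. 1.90%.

1.90%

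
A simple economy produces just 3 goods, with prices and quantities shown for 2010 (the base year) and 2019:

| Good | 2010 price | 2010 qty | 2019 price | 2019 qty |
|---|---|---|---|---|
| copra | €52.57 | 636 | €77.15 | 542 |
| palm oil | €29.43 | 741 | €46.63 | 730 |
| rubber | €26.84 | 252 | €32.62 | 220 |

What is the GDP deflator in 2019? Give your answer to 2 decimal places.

Nominal GDP 2019 = 77.15·542 + 46.63·730 + 32.62·220 = 83031.60.
Real GDP 2019 (at 2010 prices) = 52.57·542 + 29.43·730 + 26.84·220 = 55881.64.
Deflator = Nominal/Real × 100 = 83031.60/55881.64 × 100 = 148.585.

148.58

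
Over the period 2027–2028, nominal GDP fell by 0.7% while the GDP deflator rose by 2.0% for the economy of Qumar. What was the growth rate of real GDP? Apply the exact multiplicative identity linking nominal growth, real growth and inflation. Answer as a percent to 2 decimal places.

-2.65%

(1 + g_nom) = (1 + g_real)(1 + π), so g_real = 0.9930 / 1.0200 − 1 = -0.02647.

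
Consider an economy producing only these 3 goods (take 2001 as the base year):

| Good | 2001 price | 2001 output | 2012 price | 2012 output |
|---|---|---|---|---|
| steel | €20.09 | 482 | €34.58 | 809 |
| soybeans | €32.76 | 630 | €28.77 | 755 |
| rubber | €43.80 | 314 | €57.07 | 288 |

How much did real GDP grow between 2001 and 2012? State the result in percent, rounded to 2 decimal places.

Real GDP 2001 = Nominal GDP 2001 = 20.09·482 + 32.76·630 + 43.80·314 = 44075.38.
Real GDP 2012 (at 2001 prices) = 20.09·809 + 32.76·755 + 43.80·288 = 53601.01.
Real growth = 53601.01/44075.38 − 1 = 0.2161.

21.61%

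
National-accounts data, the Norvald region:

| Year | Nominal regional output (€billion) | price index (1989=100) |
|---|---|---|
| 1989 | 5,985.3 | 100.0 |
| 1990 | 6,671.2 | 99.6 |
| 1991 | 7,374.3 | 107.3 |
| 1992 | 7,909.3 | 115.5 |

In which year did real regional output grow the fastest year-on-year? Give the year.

1990: real = 6671.2/0.996 = 6697.99; growth vs 1989 (5985.30) = 11.91%.
1991: real = 7374.3/1.073 = 6872.60; growth vs 1990 (6697.99) = 2.61%.
1992: real = 7909.3/1.155 = 6847.88; growth vs 1991 (6872.60) = -0.36%.

1990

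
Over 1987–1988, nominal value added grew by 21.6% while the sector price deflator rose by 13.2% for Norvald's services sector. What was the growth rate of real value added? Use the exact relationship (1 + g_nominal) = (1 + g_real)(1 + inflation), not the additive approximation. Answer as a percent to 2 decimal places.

(1 + g_nom) = (1 + g_real)(1 + π), so g_real = 1.2160 / 1.1320 − 1 = 0.07420.

7.42%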